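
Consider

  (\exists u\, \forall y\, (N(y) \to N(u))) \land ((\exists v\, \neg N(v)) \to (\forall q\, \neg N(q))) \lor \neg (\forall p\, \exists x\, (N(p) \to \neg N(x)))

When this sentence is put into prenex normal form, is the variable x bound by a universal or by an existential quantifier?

universal

Eliminate → and ↔ using ¬ and ∨.
  (\exists u\, \forall y\, (\neg N(y) \lor N(u))) \land (\neg (\exists v\, \neg N(v)) \lor (\forall q\, \neg N(q))) \lor \neg (\forall p\, \exists x\, (\neg N(p) \lor \neg N(x)))
Move each ¬ inward, flipping quantifiers it crosses:
  (\exists u\, \forall y\, (\neg N(y) \lor N(u))) \land ((\forall v\, N(v)) \lor (\forall q\, \neg N(q))) \lor (\exists p\, \forall x\, (N(p) \land N(x)))
All bound variables are already distinct, so no renaming is needed.
Pull the quantifiers to the front (each side's bound variable is not free in the other side):
  \exists u\, \forall y\, \forall v\, \forall q\, \exists p\, \forall x\, ((\neg N(y) \lor N(u)) \land (N(v) \lor \neg N(q)) \lor N(p) \land N(x))
The quantifier \exists x sits under an odd number of negations (counting the antecedent side of each →), so it flips to \forall x.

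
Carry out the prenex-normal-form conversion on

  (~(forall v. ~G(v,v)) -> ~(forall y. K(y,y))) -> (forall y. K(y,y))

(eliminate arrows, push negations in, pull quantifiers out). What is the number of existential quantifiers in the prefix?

Rewrite implications/biconditionals: A → B as ¬A ∨ B.
  ~(~~(forall v. ~G(v,v)) | ~(forall y. K(y,y))) | (forall y. K(y,y))
Drive negations inward (¬∀x A ≡ ∃x ¬A, ¬∃x A ≡ ∀x ¬A, De Morgan for ∧/∨):
  (exists v. G(v,v)) & (forall y. K(y,y)) | (forall y. K(y,y))
Give each quantifier a distinct variable: y↦c.
  (exists v. G(v,v)) & (forall y. K(y,y)) | (forall c. K(c,c))
Extract every quantifier outward, since the variables are now distinct and don't occur free across branches:
  exists v. forall y. forall c. (G(v,v) & K(y,y) | K(c,c))
The prefix is exists v forall y forall c: 2 universal, 1 existential.

1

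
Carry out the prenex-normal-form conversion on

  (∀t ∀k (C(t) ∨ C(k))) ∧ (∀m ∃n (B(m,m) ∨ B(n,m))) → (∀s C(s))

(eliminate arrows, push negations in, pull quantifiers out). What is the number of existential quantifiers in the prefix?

Rewrite implications/biconditionals: A → B as ¬A ∨ B.
  ¬((∀t ∀k (C(t) ∨ C(k))) ∧ (∀m ∃n (B(m,m) ∨ B(n,m)))) ∨ (∀s C(s))
Drive negations inward (¬∀x A ≡ ∃x ¬A, ¬∃x A ≡ ∀x ¬A, De Morgan for ∧/∨):
  (∃t ∃k (¬C(t) ∧ ¬C(k))) ∨ (∃m ∀n (¬B(m,m) ∧ ¬B(n,m))) ∨ (∀s C(s))
All bound variables are already distinct, so no renaming is needed.
Pull the quantifiers to the front (each side's bound variable is not free in the other side):
  ∃t ∃k ∃m ∀n ∀s (¬C(t) ∧ ¬C(k) ∨ ¬B(m,m) ∧ ¬B(n,m) ∨ C(s))
The prefix is ∃t ∃k ∃m ∀n ∀s: 2 universal, 3 existential.

3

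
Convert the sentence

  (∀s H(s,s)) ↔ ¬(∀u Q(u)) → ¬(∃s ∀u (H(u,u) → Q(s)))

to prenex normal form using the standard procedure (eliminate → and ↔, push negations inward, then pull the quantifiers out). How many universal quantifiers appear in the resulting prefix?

Eliminate → and ↔ using ¬ and ∨; A ↔ B as (¬A ∨ B) ∧ (¬B ∨ A).
  (¬(∀s H(s,s)) ∨ ¬¬(∀u Q(u)) ∨ ¬(∃s ∀u (¬H(u,u) ∨ Q(s)))) ∧ (¬(¬¬(∀u Q(u)) ∨ ¬(∃s ∀u (¬H(u,u) ∨ Q(s)))) ∨ (∀s H(s,s)))
Push ¬ through the quantifiers and connectives to reach negation normal form:
  ((∃s ¬H(s,s)) ∨ (∀u Q(u)) ∨ (∀s ∃u (H(u,u) ∧ ¬Q(s)))) ∧ ((∃u ¬Q(u)) ∧ (∃s ∀u (¬H(u,u) ∨ Q(s))) ∨ (∀s H(s,s)))
Give each quantifier a distinct variable: s↦a, u↦v, u↦w, s↦c, u↦v1, s↦z1.
  ((∃s ¬H(s,s)) ∨ (∀u Q(u)) ∨ (∀a ∃v (H(v,v) ∧ ¬Q(a)))) ∧ ((∃w ¬Q(w)) ∧ (∃c ∀v1 (¬H(v1,v1) ∨ Q(c))) ∨ (∀z1 H(z1,z1)))
Extract every quantifier outward, since the variables are now distinct and don't occur free across branches:
  ∃s ∀u ∀a ∃v ∃w ∃c ∀v1 ∀z1 ((¬H(s,s) ∨ Q(u) ∨ H(v,v) ∧ ¬Q(a)) ∧ (¬Q(w) ∧ (¬H(v1,v1) ∨ Q(c)) ∨ H(z1,z1)))
The prefix is ∃s ∀u ∀a ∃v ∃w ∃c ∀v1 ∀z1: 4 universal, 4 existential.

4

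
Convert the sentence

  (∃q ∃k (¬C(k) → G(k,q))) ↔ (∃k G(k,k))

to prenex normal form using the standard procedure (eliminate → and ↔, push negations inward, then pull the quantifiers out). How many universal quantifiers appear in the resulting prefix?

3

First replace A → B with ¬A ∨ B; A ↔ B as (¬A ∨ B) ∧ (¬B ∨ A).
  (¬(∃q ∃k (¬¬C(k) ∨ G(k,q))) ∨ (∃k G(k,k))) ∧ (¬(∃k G(k,k)) ∨ (∃q ∃k (¬¬C(k) ∨ G(k,q))))
Drive negations inward (¬∀x A ≡ ∃x ¬A, ¬∃x A ≡ ∀x ¬A, De Morgan for ∧/∨):
  ((∀q ∀k (¬C(k) ∧ ¬G(k,q))) ∨ (∃k G(k,k))) ∧ ((∀k ¬G(k,k)) ∨ (∃q ∃k (C(k) ∨ G(k,q))))
Give each quantifier a distinct variable: k↦r, k↦w, q↦u1, k↦b.
  ((∀q ∀k (¬C(k) ∧ ¬G(k,q))) ∨ (∃r G(r,r))) ∧ ((∀w ¬G(w,w)) ∨ (∃u1 ∃b (C(b) ∨ G(b,u1))))
Pull the quantifiers to the front (each side's bound variable is not free in the other side):
  ∀q ∀k ∃r ∀w ∃u1 ∃b ((¬C(k) ∧ ¬G(k,q) ∨ G(r,r)) ∧ (¬G(w,w) ∨ C(b) ∨ G(b,u1)))
The prefix is ∀q ∀k ∃r ∀w ∃u1 ∃b: 3 universal, 3 existential.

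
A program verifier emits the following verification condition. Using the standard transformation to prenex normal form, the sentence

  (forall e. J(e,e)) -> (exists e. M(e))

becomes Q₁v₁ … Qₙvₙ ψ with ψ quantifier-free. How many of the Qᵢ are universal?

0

Rewrite implications/biconditionals: A → B as ¬A ∨ B.
  ~(forall e. J(e,e)) | (exists e. M(e))
Drive negations inward (¬∀x A ≡ ∃x ¬A, ¬∃x A ≡ ∀x ¬A, De Morgan for ∧/∨):
  (exists e. ~J(e,e)) | (exists e. M(e))
Rename bound variables to avoid capture: e↦p.
  (exists e. ~J(e,e)) | (exists p. M(p))
Pull the quantifiers to the front (each side's bound variable is not free in the other side):
  exists e. exists p. (~J(e,e) | M(p))
The prefix is exists e exists p: 0 universal, 2 existential.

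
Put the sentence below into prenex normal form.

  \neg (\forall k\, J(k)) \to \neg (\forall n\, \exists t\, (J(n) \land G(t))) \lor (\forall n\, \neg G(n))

Rewrite implications/biconditionals: A → B as ¬A ∨ B.
  \neg \neg (\forall k\, J(k)) \lor \neg (\forall n\, \exists t\, (J(n) \land G(t))) \lor (\forall n\, \neg G(n))
Drive negations inward (¬∀x A ≡ ∃x ¬A, ¬∃x A ≡ ∀x ¬A, De Morgan for ∧/∨):
  (\forall k\, J(k)) \lor (\exists n\, \forall t\, (\neg J(n) \lor \neg G(t))) \lor (\forall n\, \neg G(n))
Standardize variables apart so no two quantifiers bind the same name: n↦y.
  (\forall k\, J(k)) \lor (\exists n\, \forall t\, (\neg J(n) \lor \neg G(t))) \lor (\forall y\, \neg G(y))
Pull the quantifiers to the front (each side's bound variable is not free in the other side):
  \forall k\, \exists n\, \forall t\, \forall y\, (J(k) \lor \neg J(n) \lor \neg G(t) \lor \neg G(y))

\forall k\, \exists n\, \forall t\, \forall y\, (J(k) \lor \neg J(n) \lor \neg G(t) \lor \neg G(y))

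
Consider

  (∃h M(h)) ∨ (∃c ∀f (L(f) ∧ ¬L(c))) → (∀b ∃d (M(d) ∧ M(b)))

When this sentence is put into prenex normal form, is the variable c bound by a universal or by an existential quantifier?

universal

Rewrite implications/biconditionals: A → B as ¬A ∨ B.
  ¬((∃h M(h)) ∨ (∃c ∀f (L(f) ∧ ¬L(c)))) ∨ (∀b ∃d (M(d) ∧ M(b)))
Push ¬ through the quantifiers and connectives to reach negation normal form:
  (∀h ¬M(h)) ∧ (∀c ∃f (¬L(f) ∨ L(c))) ∨ (∀b ∃d (M(d) ∧ M(b)))
Finally move all quantifiers to the prefix:
  ∀h ∀c ∃f ∀b ∃d (¬M(h) ∧ (¬L(f) ∨ L(c)) ∨ M(d) ∧ M(b))
The quantifier ∃c sits under an odd number of negations (counting the antecedent side of each →), so it flips to ∀c.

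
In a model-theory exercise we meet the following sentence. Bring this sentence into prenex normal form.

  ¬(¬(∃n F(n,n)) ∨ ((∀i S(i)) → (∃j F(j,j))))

First replace A → B with ¬A ∨ B.
  ¬(¬(∃n F(n,n)) ∨ ¬(∀i S(i)) ∨ (∃j F(j,j)))
Push ¬ through the quantifiers and connectives to reach negation normal form:
  (∃n F(n,n)) ∧ (∀i S(i)) ∧ (∀j ¬F(j,j))
All bound variables are already distinct, so no renaming is needed.
Extract every quantifier outward, since the variables are now distinct and don't occur free across branches:
  ∃n ∀i ∀j (F(n,n) ∧ S(i) ∧ ¬F(j,j))

∃n ∀i ∀j (F(n,n) ∧ S(i) ∧ ¬F(j,j))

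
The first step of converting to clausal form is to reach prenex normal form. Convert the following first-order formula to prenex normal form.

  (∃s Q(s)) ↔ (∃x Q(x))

∀s ∃x ∀v1 ∃q ((¬Q(s) ∨ Q(x)) ∧ (¬Q(v1) ∨ Q(q)))

First replace A → B with ¬A ∨ B; A ↔ B as (¬A ∨ B) ∧ (¬B ∨ A).
  (¬(∃s Q(s)) ∨ (∃x Q(x))) ∧ (¬(∃x Q(x)) ∨ (∃s Q(s)))
Push ¬ through the quantifiers and connectives to reach negation normal form:
  ((∀s ¬Q(s)) ∨ (∃x Q(x))) ∧ ((∀x ¬Q(x)) ∨ (∃s Q(s)))
Standardize variables apart so no two quantifiers bind the same name: x↦v1, s↦q.
  ((∀s ¬Q(s)) ∨ (∃x Q(x))) ∧ ((∀v1 ¬Q(v1)) ∨ (∃q Q(q)))
Pull the quantifiers to the front (each side's bound variable is not free in the other side):
  ∀s ∃x ∀v1 ∃q ((¬Q(s) ∨ Q(x)) ∧ (¬Q(v1) ∨ Q(q)))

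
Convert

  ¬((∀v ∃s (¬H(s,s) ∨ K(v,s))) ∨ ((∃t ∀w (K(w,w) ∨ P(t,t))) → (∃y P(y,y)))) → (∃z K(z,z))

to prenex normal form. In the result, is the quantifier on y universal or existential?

Eliminate → and ↔ using ¬ and ∨.
  ¬¬((∀v ∃s (¬H(s,s) ∨ K(v,s))) ∨ ¬(∃t ∀w (K(w,w) ∨ P(t,t))) ∨ (∃y P(y,y))) ∨ (∃z K(z,z))
Move each ¬ inward, flipping quantifiers it crosses:
  (∀v ∃s (¬H(s,s) ∨ K(v,s))) ∨ (∀t ∃w (¬K(w,w) ∧ ¬P(t,t))) ∨ (∃y P(y,y)) ∨ (∃z K(z,z))
All bound variables are already distinct, so no renaming is needed.
Pull the quantifiers to the front (each side's bound variable is not free in the other side):
  ∀v ∃s ∀t ∃w ∃y ∃z (¬H(s,s) ∨ K(v,s) ∨ ¬K(w,w) ∧ ¬P(t,t) ∨ P(y,y) ∨ K(z,z))
The quantifier ∃y sits under an even number of negations (counting the antecedent side of each →), so it remains existential.

existential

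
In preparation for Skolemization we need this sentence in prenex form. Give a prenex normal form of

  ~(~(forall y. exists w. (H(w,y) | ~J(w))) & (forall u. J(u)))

forall y. exists w. exists u. (H(w,y) | ~J(w) | ~J(u))

Move each ¬ inward, flipping quantifiers it crosses:
  (forall y. exists w. (H(w,y) | ~J(w))) | (exists u. ~J(u))
All bound variables are already distinct, so no renaming is needed.
Pull the quantifiers to the front (each side's bound variable is not free in the other side):
  forall y. exists w. exists u. (H(w,y) | ~J(w) | ~J(u))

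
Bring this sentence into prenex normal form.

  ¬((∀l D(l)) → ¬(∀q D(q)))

Rewrite implications/biconditionals: A → B as ¬A ∨ B.
  ¬(¬(∀l D(l)) ∨ ¬(∀q D(q)))
Drive negations inward (¬∀x A ≡ ∃x ¬A, ¬∃x A ≡ ∀x ¬A, De Morgan for ∧/∨):
  (∀l D(l)) ∧ (∀q D(q))
All bound variables are already distinct, so no renaming is needed.
Extract every quantifier outward, since the variables are now distinct and don't occur free across branches:
  ∀l ∀q (D(l) ∧ D(q))

∀l ∀q (D(l) ∧ D(q))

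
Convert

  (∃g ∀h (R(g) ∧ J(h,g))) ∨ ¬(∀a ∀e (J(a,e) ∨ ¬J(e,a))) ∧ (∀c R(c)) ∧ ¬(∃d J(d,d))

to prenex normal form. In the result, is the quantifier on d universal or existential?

universal

Move each ¬ inward, flipping quantifiers it crosses:
  (∃g ∀h (R(g) ∧ J(h,g))) ∨ (∃a ∃e (¬J(a,e) ∧ J(e,a))) ∧ (∀c R(c)) ∧ (∀d ¬J(d,d))
Finally move all quantifiers to the prefix:
  ∃g ∀h ∃a ∃e ∀c ∀d (R(g) ∧ J(h,g) ∨ ¬J(a,e) ∧ J(e,a) ∧ R(c) ∧ ¬J(d,d))
The quantifier ∃d sits under an odd number of negations, so it flips to ∀d.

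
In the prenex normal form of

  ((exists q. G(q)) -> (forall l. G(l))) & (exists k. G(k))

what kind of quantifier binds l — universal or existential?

Rewrite implications/biconditionals: A → B as ¬A ∨ B.
  (~(exists q. G(q)) | (forall l. G(l))) & (exists k. G(k))
Move each ¬ inward, flipping quantifiers it crosses:
  ((forall q. ~G(q)) | (forall l. G(l))) & (exists k. G(k))
Finally move all quantifiers to the prefix:
  forall q. forall l. exists k. ((~G(q) | G(l)) & G(k))
The quantifier forall l sits under an even number of negations (counting the antecedent side of each →), so it remains universal.

universal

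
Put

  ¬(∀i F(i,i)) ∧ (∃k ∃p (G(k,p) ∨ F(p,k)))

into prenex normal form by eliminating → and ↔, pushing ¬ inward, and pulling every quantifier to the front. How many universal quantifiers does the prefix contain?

Move each ¬ inward, flipping quantifiers it crosses:
  (∃i ¬F(i,i)) ∧ (∃k ∃p (G(k,p) ∨ F(p,k)))
All bound variables are already distinct, so no renaming is needed.
Finally move all quantifiers to the prefix:
  ∃i ∃k ∃p (¬F(i,i) ∧ (G(k,p) ∨ F(p,k)))
The prefix is ∃i ∃k ∃p: 0 universal, 3 existential.

0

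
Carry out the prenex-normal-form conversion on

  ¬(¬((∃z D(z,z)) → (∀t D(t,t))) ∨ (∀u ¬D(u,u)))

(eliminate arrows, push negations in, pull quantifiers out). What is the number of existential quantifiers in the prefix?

1

First replace A → B with ¬A ∨ B.
  ¬(¬(¬(∃z D(z,z)) ∨ (∀t D(t,t))) ∨ (∀u ¬D(u,u)))
Move each ¬ inward, flipping quantifiers it crosses:
  ((∀z ¬D(z,z)) ∨ (∀t D(t,t))) ∧ (∃u D(u,u))
Pull the quantifiers to the front (each side's bound variable is not free in the other side):
  ∀z ∀t ∃u ((¬D(z,z) ∨ D(t,t)) ∧ D(u,u))
The prefix is ∀z ∀t ∃u: 2 universal, 1 existential.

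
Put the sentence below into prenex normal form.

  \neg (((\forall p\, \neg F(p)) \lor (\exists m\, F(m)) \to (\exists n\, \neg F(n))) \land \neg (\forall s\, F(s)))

\forall p\, \exists m\, \forall n\, \forall s\, ((\neg F(p) \lor F(m)) \land F(n) \lor F(s))

Rewrite implications/biconditionals: A → B as ¬A ∨ B.
  \neg ((\neg ((\forall p\, \neg F(p)) \lor (\exists m\, F(m))) \lor (\exists n\, \neg F(n))) \land \neg (\forall s\, F(s)))
Push ¬ through the quantifiers and connectives to reach negation normal form:
  ((\forall p\, \neg F(p)) \lor (\exists m\, F(m))) \land (\forall n\, F(n)) \lor (\forall s\, F(s))
All bound variables are already distinct, so no renaming is needed.
Pull the quantifiers to the front (each side's bound variable is not free in the other side):
  \forall p\, \exists m\, \forall n\, \forall s\, ((\neg F(p) \lor F(m)) \land F(n) \lor F(s))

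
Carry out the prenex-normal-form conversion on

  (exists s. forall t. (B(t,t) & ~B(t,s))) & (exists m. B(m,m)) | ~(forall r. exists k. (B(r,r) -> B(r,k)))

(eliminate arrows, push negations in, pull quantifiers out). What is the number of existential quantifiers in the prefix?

3

First replace A → B with ¬A ∨ B.
  (exists s. forall t. (B(t,t) & ~B(t,s))) & (exists m. B(m,m)) | ~(forall r. exists k. (~B(r,r) | B(r,k)))
Push ¬ through the quantifiers and connectives to reach negation normal form:
  (exists s. forall t. (B(t,t) & ~B(t,s))) & (exists m. B(m,m)) | (exists r. forall k. (B(r,r) & ~B(r,k)))
Pull the quantifiers to the front (each side's bound variable is not free in the other side):
  exists s. forall t. exists m. exists r. forall k. (B(t,t) & ~B(t,s) & B(m,m) | B(r,r) & ~B(r,k))
The prefix is exists s forall t exists m exists r forall k: 2 universal, 3 existential.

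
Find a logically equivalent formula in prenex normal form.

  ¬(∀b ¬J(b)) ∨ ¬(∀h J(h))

∃b ∃h (J(b) ∨ ¬J(h))

Move each ¬ inward, flipping quantifiers it crosses:
  (∃b J(b)) ∨ (∃h ¬J(h))
Pull the quantifiers to the front (each side's bound variable is not free in the other side):
  ∃b ∃h (J(b) ∨ ¬J(h))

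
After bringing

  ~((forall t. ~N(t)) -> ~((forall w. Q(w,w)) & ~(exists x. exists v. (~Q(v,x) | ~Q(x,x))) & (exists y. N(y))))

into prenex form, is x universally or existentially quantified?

First replace A → B with ¬A ∨ B.
  ~(~(forall t. ~N(t)) | ~((forall w. Q(w,w)) & ~(exists x. exists v. (~Q(v,x) | ~Q(x,x))) & (exists y. N(y))))
Drive negations inward (¬∀x A ≡ ∃x ¬A, ¬∃x A ≡ ∀x ¬A, De Morgan for ∧/∨):
  (forall t. ~N(t)) & (forall w. Q(w,w)) & (forall x. forall v. (Q(v,x) & Q(x,x))) & (exists y. N(y))
Pull the quantifiers to the front (each side's bound variable is not free in the other side):
  forall t. forall w. forall x. forall v. exists y. (~N(t) & Q(w,w) & Q(v,x) & Q(x,x) & N(y))
The quantifier exists x sits under an odd number of negations (counting the antecedent side of each →), so it flips to forall x.

universal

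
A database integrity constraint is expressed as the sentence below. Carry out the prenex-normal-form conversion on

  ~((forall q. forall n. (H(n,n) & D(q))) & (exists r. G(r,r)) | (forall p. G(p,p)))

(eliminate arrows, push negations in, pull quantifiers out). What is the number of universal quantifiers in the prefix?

Move each ¬ inward, flipping quantifiers it crosses:
  ((exists q. exists n. (~H(n,n) | ~D(q))) | (forall r. ~G(r,r))) & (exists p. ~G(p,p))
All bound variables are already distinct, so no renaming is needed.
Pull the quantifiers to the front (each side's bound variable is not free in the other side):
  exists q. exists n. forall r. exists p. ((~H(n,n) | ~D(q) | ~G(r,r)) & ~G(p,p))
The prefix is exists q exists n forall r exists p: 1 universal, 3 existential.

1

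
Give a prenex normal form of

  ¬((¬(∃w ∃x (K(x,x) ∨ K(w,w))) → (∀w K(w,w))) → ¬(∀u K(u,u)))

∃w ∃x ∀a ∀u ((K(x,x) ∨ K(w,w) ∨ K(a,a)) ∧ K(u,u))

First replace A → B with ¬A ∨ B.
  ¬(¬(¬¬(∃w ∃x (K(x,x) ∨ K(w,w))) ∨ (∀w K(w,w))) ∨ ¬(∀u K(u,u)))
Move each ¬ inward, flipping quantifiers it crosses:
  ((∃w ∃x (K(x,x) ∨ K(w,w))) ∨ (∀w K(w,w))) ∧ (∀u K(u,u))
Standardize variables apart so no two quantifiers bind the same name: w↦a.
  ((∃w ∃x (K(x,x) ∨ K(w,w))) ∨ (∀a K(a,a))) ∧ (∀u K(u,u))
Extract every quantifier outward, since the variables are now distinct and don't occur free across branches:
  ∃w ∃x ∀a ∀u ((K(x,x) ∨ K(w,w) ∨ K(a,a)) ∧ K(u,u))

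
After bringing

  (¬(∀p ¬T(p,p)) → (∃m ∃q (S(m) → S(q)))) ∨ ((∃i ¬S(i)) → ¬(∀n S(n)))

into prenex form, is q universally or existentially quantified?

Rewrite implications/biconditionals: A → B as ¬A ∨ B.
  ¬¬(∀p ¬T(p,p)) ∨ (∃m ∃q (¬S(m) ∨ S(q))) ∨ ¬(∃i ¬S(i)) ∨ ¬(∀n S(n))
Push ¬ through the quantifiers and connectives to reach negation normal form:
  (∀p ¬T(p,p)) ∨ (∃m ∃q (¬S(m) ∨ S(q))) ∨ (∀i S(i)) ∨ (∃n ¬S(n))
All bound variables are already distinct, so no renaming is needed.
Finally move all quantifiers to the prefix:
  ∀p ∃m ∃q ∀i ∃n (¬T(p,p) ∨ ¬S(m) ∨ S(q) ∨ S(i) ∨ ¬S(n))
The quantifier ∃q sits under an even number of negations (counting the antecedent side of each →), so it remains existential.

existential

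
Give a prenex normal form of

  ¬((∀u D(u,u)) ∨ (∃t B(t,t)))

∃u ∀t (¬D(u,u) ∧ ¬B(t,t))

Push ¬ through the quantifiers and connectives to reach negation normal form:
  (∃u ¬D(u,u)) ∧ (∀t ¬B(t,t))
All bound variables are already distinct, so no renaming is needed.
Finally move all quantifiers to the prefix:
  ∃u ∀t (¬D(u,u) ∧ ¬B(t,t))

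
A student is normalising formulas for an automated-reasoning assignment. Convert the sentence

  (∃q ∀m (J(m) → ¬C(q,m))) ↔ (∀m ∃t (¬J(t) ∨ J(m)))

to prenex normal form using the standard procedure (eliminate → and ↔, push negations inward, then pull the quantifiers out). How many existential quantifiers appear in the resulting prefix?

4

First replace A → B with ¬A ∨ B; A ↔ B as (¬A ∨ B) ∧ (¬B ∨ A).
  (¬(∃q ∀m (¬J(m) ∨ ¬C(q,m))) ∨ (∀m ∃t (¬J(t) ∨ J(m)))) ∧ (¬(∀m ∃t (¬J(t) ∨ J(m))) ∨ (∃q ∀m (¬J(m) ∨ ¬C(q,m))))
Move each ¬ inward, flipping quantifiers it crosses:
  ((∀q ∃m (J(m) ∧ C(q,m))) ∨ (∀m ∃t (¬J(t) ∨ J(m)))) ∧ ((∃m ∀t (J(t) ∧ ¬J(m))) ∨ (∃q ∀m (¬J(m) ∨ ¬C(q,m))))
Standardize variables apart so no two quantifiers bind the same name: m↦c, m↦b, t↦x, q↦y1, m↦x1.
  ((∀q ∃m (J(m) ∧ C(q,m))) ∨ (∀c ∃t (¬J(t) ∨ J(c)))) ∧ ((∃b ∀x (J(x) ∧ ¬J(b))) ∨ (∃y1 ∀x1 (¬J(x1) ∨ ¬C(y1,x1))))
Extract every quantifier outward, since the variables are now distinct and don't occur free across branches:
  ∀q ∃m ∀c ∃t ∃b ∀x ∃y1 ∀x1 ((J(m) ∧ C(q,m) ∨ ¬J(t) ∨ J(c)) ∧ (J(x) ∧ ¬J(b) ∨ ¬J(x1) ∨ ¬C(y1,x1)))
The prefix is ∀q ∃m ∀c ∃t ∃b ∀x ∃y1 ∀x1: 4 universal, 4 existential.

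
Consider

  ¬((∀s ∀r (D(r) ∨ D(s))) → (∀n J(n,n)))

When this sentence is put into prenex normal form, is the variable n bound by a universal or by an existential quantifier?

existential

Eliminate → and ↔ using ¬ and ∨.
  ¬(¬(∀s ∀r (D(r) ∨ D(s))) ∨ (∀n J(n,n)))
Push ¬ through the quantifiers and connectives to reach negation normal form:
  (∀s ∀r (D(r) ∨ D(s))) ∧ (∃n ¬J(n,n))
All bound variables are already distinct, so no renaming is needed.
Finally move all quantifiers to the prefix:
  ∀s ∀r ∃n ((D(r) ∨ D(s)) ∧ ¬J(n,n))
The quantifier ∀n sits under an odd number of negations (counting the antecedent side of each →), so it flips to ∃n.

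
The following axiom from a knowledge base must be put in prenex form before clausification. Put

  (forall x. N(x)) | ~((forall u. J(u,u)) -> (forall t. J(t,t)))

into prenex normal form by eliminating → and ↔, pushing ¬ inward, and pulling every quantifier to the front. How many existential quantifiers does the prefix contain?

1

First replace A → B with ¬A ∨ B.
  (forall x. N(x)) | ~(~(forall u. J(u,u)) | (forall t. J(t,t)))
Push ¬ through the quantifiers and connectives to reach negation normal form:
  (forall x. N(x)) | (forall u. J(u,u)) & (exists t. ~J(t,t))
All bound variables are already distinct, so no renaming is needed.
Pull the quantifiers to the front (each side's bound variable is not free in the other side):
  forall x. forall u. exists t. (N(x) | J(u,u) & ~J(t,t))
The prefix is forall x forall u exists t: 2 universal, 1 existential.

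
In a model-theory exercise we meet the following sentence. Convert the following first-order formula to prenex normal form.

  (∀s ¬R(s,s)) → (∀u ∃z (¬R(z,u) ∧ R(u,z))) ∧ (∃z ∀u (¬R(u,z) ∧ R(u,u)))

Eliminate → and ↔ using ¬ and ∨.
  ¬(∀s ¬R(s,s)) ∨ (∀u ∃z (¬R(z,u) ∧ R(u,z))) ∧ (∃z ∀u (¬R(u,z) ∧ R(u,u)))
Drive negations inward (¬∀x A ≡ ∃x ¬A, ¬∃x A ≡ ∀x ¬A, De Morgan for ∧/∨):
  (∃s R(s,s)) ∨ (∀u ∃z (¬R(z,u) ∧ R(u,z))) ∧ (∃z ∀u (¬R(u,z) ∧ R(u,u)))
Standardize variables apart so no two quantifiers bind the same name: z↦q, u↦x1.
  (∃s R(s,s)) ∨ (∀u ∃z (¬R(z,u) ∧ R(u,z))) ∧ (∃q ∀x1 (¬R(x1,q) ∧ R(x1,x1)))
Finally move all quantifiers to the prefix:
  ∃s ∀u ∃z ∃q ∀x1 (R(s,s) ∨ ¬R(z,u) ∧ R(u,z) ∧ ¬R(x1,q) ∧ R(x1,x1))

∃s ∀u ∃z ∃q ∀x1 (R(s,s) ∨ ¬R(z,u) ∧ R(u,z) ∧ ¬R(x1,q) ∧ R(x1,x1))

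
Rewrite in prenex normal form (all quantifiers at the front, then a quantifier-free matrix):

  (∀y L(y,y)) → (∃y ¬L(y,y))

∃y ∃u1 (¬L(y,y) ∨ ¬L(u1,u1))

First replace A → B with ¬A ∨ B.
  ¬(∀y L(y,y)) ∨ (∃y ¬L(y,y))
Push ¬ through the quantifiers and connectives to reach negation normal form:
  (∃y ¬L(y,y)) ∨ (∃y ¬L(y,y))
Rename bound variables to avoid capture: y↦u1.
  (∃y ¬L(y,y)) ∨ (∃u1 ¬L(u1,u1))
Finally move all quantifiers to the prefix:
  ∃y ∃u1 (¬L(y,y) ∨ ¬L(u1,u1))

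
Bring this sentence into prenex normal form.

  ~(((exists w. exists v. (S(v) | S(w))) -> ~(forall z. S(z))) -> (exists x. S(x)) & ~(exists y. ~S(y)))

Eliminate → and ↔ using ¬ and ∨.
  ~(~(~(exists w. exists v. (S(v) | S(w))) | ~(forall z. S(z))) | (exists x. S(x)) & ~(exists y. ~S(y)))
Push ¬ through the quantifiers and connectives to reach negation normal form:
  ((forall w. forall v. (~S(v) & ~S(w))) | (exists z. ~S(z))) & ((forall x. ~S(x)) | (exists y. ~S(y)))
All bound variables are already distinct, so no renaming is needed.
Finally move all quantifiers to the prefix:
  forall w. forall v. exists z. forall x. exists y. ((~S(v) & ~S(w) | ~S(z)) & (~S(x) | ~S(y)))

forall w. forall v. exists z. forall x. exists y. ((~S(v) & ~S(w) | ~S(z)) & (~S(x) | ~S(y)))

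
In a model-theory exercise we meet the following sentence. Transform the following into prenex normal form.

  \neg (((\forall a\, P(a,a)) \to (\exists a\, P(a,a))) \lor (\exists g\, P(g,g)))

First replace A → B with ¬A ∨ B.
  \neg (\neg (\forall a\, P(a,a)) \lor (\exists a\, P(a,a)) \lor (\exists g\, P(g,g)))
Push ¬ through the quantifiers and connectives to reach negation normal form:
  (\forall a\, P(a,a)) \land (\forall a\, \neg P(a,a)) \land (\forall g\, \neg P(g,g))
Rename bound variables to avoid capture: a↦q.
  (\forall a\, P(a,a)) \land (\forall q\, \neg P(q,q)) \land (\forall g\, \neg P(g,g))
Extract every quantifier outward, since the variables are now distinct and don't occur free across branches:
  \forall a\, \forall q\, \forall g\, (P(a,a) \land \neg P(q,q) \land \neg P(g,g))

\forall a\, \forall q\, \forall g\, (P(a,a) \land \neg P(q,q) \land \neg P(g,g))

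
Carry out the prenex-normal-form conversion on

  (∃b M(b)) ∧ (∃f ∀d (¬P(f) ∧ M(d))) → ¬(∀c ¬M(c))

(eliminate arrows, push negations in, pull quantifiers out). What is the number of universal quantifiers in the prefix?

Eliminate → and ↔ using ¬ and ∨.
  ¬((∃b M(b)) ∧ (∃f ∀d (¬P(f) ∧ M(d)))) ∨ ¬(∀c ¬M(c))
Push ¬ through the quantifiers and connectives to reach negation normal form:
  (∀b ¬M(b)) ∨ (∀f ∃d (P(f) ∨ ¬M(d))) ∨ (∃c M(c))
All bound variables are already distinct, so no renaming is needed.
Pull the quantifiers to the front (each side's bound variable is not free in the other side):
  ∀b ∀f ∃d ∃c (¬M(b) ∨ P(f) ∨ ¬M(d) ∨ M(c))
The prefix is ∀b ∀f ∃d ∃c: 2 universal, 2 existential.

2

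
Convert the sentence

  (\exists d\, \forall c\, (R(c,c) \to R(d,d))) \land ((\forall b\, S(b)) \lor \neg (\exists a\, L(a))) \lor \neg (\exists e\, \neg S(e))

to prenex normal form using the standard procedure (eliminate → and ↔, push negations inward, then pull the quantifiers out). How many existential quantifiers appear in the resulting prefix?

First replace A → B with ¬A ∨ B.
  (\exists d\, \forall c\, (\neg R(c,c) \lor R(d,d))) \land ((\forall b\, S(b)) \lor \neg (\exists a\, L(a))) \lor \neg (\exists e\, \neg S(e))
Move each ¬ inward, flipping quantifiers it crosses:
  (\exists d\, \forall c\, (\neg R(c,c) \lor R(d,d))) \land ((\forall b\, S(b)) \lor (\forall a\, \neg L(a))) \lor (\forall e\, S(e))
All bound variables are already distinct, so no renaming is needed.
Extract every quantifier outward, since the variables are now distinct and don't occur free across branches:
  \exists d\, \forall c\, \forall b\, \forall a\, \forall e\, ((\neg R(c,c) \lor R(d,d)) \land (S(b) \lor \neg L(a)) \lor S(e))
The prefix is \exists d \forall c \forall b \forall a \forall e: 4 universal, 1 existential.

1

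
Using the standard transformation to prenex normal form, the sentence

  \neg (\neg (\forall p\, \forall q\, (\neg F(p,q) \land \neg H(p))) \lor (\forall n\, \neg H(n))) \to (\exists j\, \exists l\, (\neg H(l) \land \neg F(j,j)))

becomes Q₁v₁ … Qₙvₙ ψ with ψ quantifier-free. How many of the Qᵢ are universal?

Eliminate → and ↔ using ¬ and ∨.
  \neg \neg (\neg (\forall p\, \forall q\, (\neg F(p,q) \land \neg H(p))) \lor (\forall n\, \neg H(n))) \lor (\exists j\, \exists l\, (\neg H(l) \land \neg F(j,j)))
Move each ¬ inward, flipping quantifiers it crosses:
  (\exists p\, \exists q\, (F(p,q) \lor H(p))) \lor (\forall n\, \neg H(n)) \lor (\exists j\, \exists l\, (\neg H(l) \land \neg F(j,j)))
All bound variables are already distinct, so no renaming is needed.
Extract every quantifier outward, since the variables are now distinct and don't occur free across branches:
  \exists p\, \exists q\, \forall n\, \exists j\, \exists l\, (F(p,q) \lor H(p) \lor \neg H(n) \lor \neg H(l) \land \neg F(j,j))
The prefix is \exists p \exists q \forall n \exists j \exists l: 1 universal, 4 existential.

1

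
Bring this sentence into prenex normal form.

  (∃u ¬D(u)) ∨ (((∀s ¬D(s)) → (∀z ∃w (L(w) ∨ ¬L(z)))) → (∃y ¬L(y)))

Rewrite implications/biconditionals: A → B as ¬A ∨ B.
  (∃u ¬D(u)) ∨ ¬(¬(∀s ¬D(s)) ∨ (∀z ∃w (L(w) ∨ ¬L(z)))) ∨ (∃y ¬L(y))
Push ¬ through the quantifiers and connectives to reach negation normal form:
  (∃u ¬D(u)) ∨ (∀s ¬D(s)) ∧ (∃z ∀w (¬L(w) ∧ L(z))) ∨ (∃y ¬L(y))
Finally move all quantifiers to the prefix:
  ∃u ∀s ∃z ∀w ∃y (¬D(u) ∨ ¬D(s) ∧ ¬L(w) ∧ L(z) ∨ ¬L(y))

∃u ∀s ∃z ∀w ∃y (¬D(u) ∨ ¬D(s) ∧ ¬L(w) ∧ L(z) ∨ ¬L(y))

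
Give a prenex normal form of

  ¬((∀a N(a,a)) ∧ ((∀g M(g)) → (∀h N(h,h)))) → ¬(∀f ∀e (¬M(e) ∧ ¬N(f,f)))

∀a ∃g ∀h ∃f ∃e (N(a,a) ∧ (¬M(g) ∨ N(h,h)) ∨ M(e) ∨ N(f,f))

Eliminate → and ↔ using ¬ and ∨.
  ¬¬((∀a N(a,a)) ∧ (¬(∀g M(g)) ∨ (∀h N(h,h)))) ∨ ¬(∀f ∀e (¬M(e) ∧ ¬N(f,f)))
Drive negations inward (¬∀x A ≡ ∃x ¬A, ¬∃x A ≡ ∀x ¬A, De Morgan for ∧/∨):
  (∀a N(a,a)) ∧ ((∃g ¬M(g)) ∨ (∀h N(h,h))) ∨ (∃f ∃e (M(e) ∨ N(f,f)))
All bound variables are already distinct, so no renaming is needed.
Extract every quantifier outward, since the variables are now distinct and don't occur free across branches:
  ∀a ∃g ∀h ∃f ∃e (N(a,a) ∧ (¬M(g) ∨ N(h,h)) ∨ M(e) ∨ N(f,f))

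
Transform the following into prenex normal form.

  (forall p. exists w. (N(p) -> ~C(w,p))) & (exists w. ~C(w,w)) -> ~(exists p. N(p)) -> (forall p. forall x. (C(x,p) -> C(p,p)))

Rewrite implications/biconditionals: A → B as ¬A ∨ B.
  ~((forall p. exists w. (~N(p) | ~C(w,p))) & (exists w. ~C(w,w))) | ~~(exists p. N(p)) | (forall p. forall x. (~C(x,p) | C(p,p)))
Drive negations inward (¬∀x A ≡ ∃x ¬A, ¬∃x A ≡ ∀x ¬A, De Morgan for ∧/∨):
  (exists p. forall w. (N(p) & C(w,p))) | (forall w. C(w,w)) | (exists p. N(p)) | (forall p. forall x. (~C(x,p) | C(p,p)))
Give each quantifier a distinct variable: w↦w1, p↦q, p↦u.
  (exists p. forall w. (N(p) & C(w,p))) | (forall w1. C(w1,w1)) | (exists q. N(q)) | (forall u. forall x. (~C(x,u) | C(u,u)))
Pull the quantifiers to the front (each side's bound variable is not free in the other side):
  exists p. forall w. forall w1. exists q. forall u. forall x. (N(p) & C(w,p) | C(w1,w1) | N(q) | ~C(x,u) | C(u,u))

exists p. forall w. forall w1. exists q. forall u. forall x. (N(p) & C(w,p) | C(w1,w1) | N(q) | ~C(x,u) | C(u,u))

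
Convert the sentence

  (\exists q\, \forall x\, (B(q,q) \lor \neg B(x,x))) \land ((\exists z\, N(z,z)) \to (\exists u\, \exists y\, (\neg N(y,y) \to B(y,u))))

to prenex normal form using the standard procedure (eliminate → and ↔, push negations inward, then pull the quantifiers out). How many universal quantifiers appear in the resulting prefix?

2

First replace A → B with ¬A ∨ B.
  (\exists q\, \forall x\, (B(q,q) \lor \neg B(x,x))) \land (\neg (\exists z\, N(z,z)) \lor (\exists u\, \exists y\, (\neg \neg N(y,y) \lor B(y,u))))
Push ¬ through the quantifiers and connectives to reach negation normal form:
  (\exists q\, \forall x\, (B(q,q) \lor \neg B(x,x))) \land ((\forall z\, \neg N(z,z)) \lor (\exists u\, \exists y\, (N(y,y) \lor B(y,u))))
Finally move all quantifiers to the prefix:
  \exists q\, \forall x\, \forall z\, \exists u\, \exists y\, ((B(q,q) \lor \neg B(x,x)) \land (\neg N(z,z) \lor N(y,y) \lor B(y,u)))
The prefix is \exists q \forall x \forall z \exists u \exists y: 2 universal, 3 existential.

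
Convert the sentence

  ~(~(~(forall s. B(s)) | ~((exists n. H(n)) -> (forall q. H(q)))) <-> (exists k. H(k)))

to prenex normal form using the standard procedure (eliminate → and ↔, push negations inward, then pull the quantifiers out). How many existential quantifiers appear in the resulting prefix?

First replace A → B with ¬A ∨ B; A ↔ B as (¬A ∨ B) ∧ (¬B ∨ A).
  ~((~~(~(forall s. B(s)) | ~(~(exists n. H(n)) | (forall q. H(q)))) | (exists k. H(k))) & (~(exists k. H(k)) | ~(~(forall s. B(s)) | ~(~(exists n. H(n)) | (forall q. H(q))))))
Drive negations inward (¬∀x A ≡ ∃x ¬A, ¬∃x A ≡ ∀x ¬A, De Morgan for ∧/∨):
  (forall s. B(s)) & ((forall n. ~H(n)) | (forall q. H(q))) & (forall k. ~H(k)) | (exists k. H(k)) & ((exists s. ~B(s)) | (exists n. H(n)) & (exists q. ~H(q)))
Give each quantifier a distinct variable: k↦w1, s↦u1, n↦w, q↦y.
  (forall s. B(s)) & ((forall n. ~H(n)) | (forall q. H(q))) & (forall k. ~H(k)) | (exists w1. H(w1)) & ((exists u1. ~B(u1)) | (exists w. H(w)) & (exists y. ~H(y)))
Extract every quantifier outward, since the variables are now distinct and don't occur free across branches:
  forall s. forall n. forall q. forall k. exists w1. exists u1. exists w. exists y. (B(s) & (~H(n) | H(q)) & ~H(k) | H(w1) & (~B(u1) | H(w) & ~H(y)))
The prefix is forall s forall n forall q forall k exists w1 exists u1 exists w exists y: 4 universal, 4 existential.

4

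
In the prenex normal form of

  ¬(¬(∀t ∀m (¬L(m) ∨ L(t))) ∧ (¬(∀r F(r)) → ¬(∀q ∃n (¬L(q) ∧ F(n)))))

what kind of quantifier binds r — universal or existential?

First replace A → B with ¬A ∨ B.
  ¬(¬(∀t ∀m (¬L(m) ∨ L(t))) ∧ (¬¬(∀r F(r)) ∨ ¬(∀q ∃n (¬L(q) ∧ F(n)))))
Move each ¬ inward, flipping quantifiers it crosses:
  (∀t ∀m (¬L(m) ∨ L(t))) ∨ (∃r ¬F(r)) ∧ (∀q ∃n (¬L(q) ∧ F(n)))
All bound variables are already distinct, so no renaming is needed.
Finally move all quantifiers to the prefix:
  ∀t ∀m ∃r ∀q ∃n (¬L(m) ∨ L(t) ∨ ¬F(r) ∧ ¬L(q) ∧ F(n))
The quantifier ∀r sits under an odd number of negations (counting the antecedent side of each →), so it flips to ∃r.

existential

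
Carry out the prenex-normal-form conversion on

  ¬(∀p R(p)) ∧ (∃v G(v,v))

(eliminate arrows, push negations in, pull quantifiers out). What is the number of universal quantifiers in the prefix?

Move each ¬ inward, flipping quantifiers it crosses:
  (∃p ¬R(p)) ∧ (∃v G(v,v))
All bound variables are already distinct, so no renaming is needed.
Pull the quantifiers to the front (each side's bound variable is not free in the other side):
  ∃p ∃v (¬R(p) ∧ G(v,v))
The prefix is ∃p ∃v: 0 universal, 2 existential.

0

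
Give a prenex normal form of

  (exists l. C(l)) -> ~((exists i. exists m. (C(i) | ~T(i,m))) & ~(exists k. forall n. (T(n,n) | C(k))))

forall l. forall i. forall m. exists k. forall n. (~C(l) | ~C(i) & T(i,m) | T(n,n) | C(k))

Rewrite implications/biconditionals: A → B as ¬A ∨ B.
  ~(exists l. C(l)) | ~((exists i. exists m. (C(i) | ~T(i,m))) & ~(exists k. forall n. (T(n,n) | C(k))))
Move each ¬ inward, flipping quantifiers it crosses:
  (forall l. ~C(l)) | (forall i. forall m. (~C(i) & T(i,m))) | (exists k. forall n. (T(n,n) | C(k)))
Finally move all quantifiers to the prefix:
  forall l. forall i. forall m. exists k. forall n. (~C(l) | ~C(i) & T(i,m) | T(n,n) | C(k))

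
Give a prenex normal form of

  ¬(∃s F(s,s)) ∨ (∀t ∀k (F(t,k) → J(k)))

First replace A → B with ¬A ∨ B.
  ¬(∃s F(s,s)) ∨ (∀t ∀k (¬F(t,k) ∨ J(k)))
Move each ¬ inward, flipping quantifiers it crosses:
  (∀s ¬F(s,s)) ∨ (∀t ∀k (¬F(t,k) ∨ J(k)))
All bound variables are already distinct, so no renaming is needed.
Finally move all quantifiers to the prefix:
  ∀s ∀t ∀k (¬F(s,s) ∨ ¬F(t,k) ∨ J(k))

∀s ∀t ∀k (¬F(s,s) ∨ ¬F(t,k) ∨ J(k))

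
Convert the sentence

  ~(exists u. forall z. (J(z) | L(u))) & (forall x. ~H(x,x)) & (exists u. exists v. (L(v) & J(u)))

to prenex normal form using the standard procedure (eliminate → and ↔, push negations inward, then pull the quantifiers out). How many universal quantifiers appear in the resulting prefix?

Drive negations inward (¬∀x A ≡ ∃x ¬A, ¬∃x A ≡ ∀x ¬A, De Morgan for ∧/∨):
  (forall u. exists z. (~J(z) & ~L(u))) & (forall x. ~H(x,x)) & (exists u. exists v. (L(v) & J(u)))
Rename bound variables to avoid capture: u↦s.
  (forall u. exists z. (~J(z) & ~L(u))) & (forall x. ~H(x,x)) & (exists s. exists v. (L(v) & J(s)))
Pull the quantifiers to the front (each side's bound variable is not free in the other side):
  forall u. exists z. forall x. exists s. exists v. (~J(z) & ~L(u) & ~H(x,x) & L(v) & J(s))
The prefix is forall u exists z forall x exists s exists v: 2 universal, 3 existential.

2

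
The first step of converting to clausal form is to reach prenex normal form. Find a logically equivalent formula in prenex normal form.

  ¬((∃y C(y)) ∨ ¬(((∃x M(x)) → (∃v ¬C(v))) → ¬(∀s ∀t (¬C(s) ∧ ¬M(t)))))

First replace A → B with ¬A ∨ B.
  ¬((∃y C(y)) ∨ ¬(¬(¬(∃x M(x)) ∨ (∃v ¬C(v))) ∨ ¬(∀s ∀t (¬C(s) ∧ ¬M(t)))))
Drive negations inward (¬∀x A ≡ ∃x ¬A, ¬∃x A ≡ ∀x ¬A, De Morgan for ∧/∨):
  (∀y ¬C(y)) ∧ ((∃x M(x)) ∧ (∀v C(v)) ∨ (∃s ∃t (C(s) ∨ M(t))))
All bound variables are already distinct, so no renaming is needed.
Finally move all quantifiers to the prefix:
  ∀y ∃x ∀v ∃s ∃t (¬C(y) ∧ (M(x) ∧ C(v) ∨ C(s) ∨ M(t)))

∀y ∃x ∀v ∃s ∃t (¬C(y) ∧ (M(x) ∧ C(v) ∨ C(s) ∨ M(t)))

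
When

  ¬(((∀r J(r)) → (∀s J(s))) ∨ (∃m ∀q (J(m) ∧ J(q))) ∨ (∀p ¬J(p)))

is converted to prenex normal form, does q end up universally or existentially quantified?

existential

Rewrite implications/biconditionals: A → B as ¬A ∨ B.
  ¬(¬(∀r J(r)) ∨ (∀s J(s)) ∨ (∃m ∀q (J(m) ∧ J(q))) ∨ (∀p ¬J(p)))
Drive negations inward (¬∀x A ≡ ∃x ¬A, ¬∃x A ≡ ∀x ¬A, De Morgan for ∧/∨):
  (∀r J(r)) ∧ (∃s ¬J(s)) ∧ (∀m ∃q (¬J(m) ∨ ¬J(q))) ∧ (∃p J(p))
All bound variables are already distinct, so no renaming is needed.
Extract every quantifier outward, since the variables are now distinct and don't occur free across branches:
  ∀r ∃s ∀m ∃q ∃p (J(r) ∧ ¬J(s) ∧ (¬J(m) ∨ ¬J(q)) ∧ J(p))
The quantifier ∀q sits under an odd number of negations (counting the antecedent side of each →), so it flips to ∃q.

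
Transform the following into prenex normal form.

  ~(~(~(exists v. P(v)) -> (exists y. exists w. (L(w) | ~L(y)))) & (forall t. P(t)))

exists v. exists y. exists w. exists t. (P(v) | L(w) | ~L(y) | ~P(t))

First replace A → B with ¬A ∨ B.
  ~(~(~~(exists v. P(v)) | (exists y. exists w. (L(w) | ~L(y)))) & (forall t. P(t)))
Push ¬ through the quantifiers and connectives to reach negation normal form:
  (exists v. P(v)) | (exists y. exists w. (L(w) | ~L(y))) | (exists t. ~P(t))
All bound variables are already distinct, so no renaming is needed.
Extract every quantifier outward, since the variables are now distinct and don't occur free across branches:
  exists v. exists y. exists w. exists t. (P(v) | L(w) | ~L(y) | ~P(t))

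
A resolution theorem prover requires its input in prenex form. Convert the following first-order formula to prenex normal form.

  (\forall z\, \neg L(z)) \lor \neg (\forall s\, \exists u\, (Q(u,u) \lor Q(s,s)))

Drive negations inward (¬∀x A ≡ ∃x ¬A, ¬∃x A ≡ ∀x ¬A, De Morgan for ∧/∨):
  (\forall z\, \neg L(z)) \lor (\exists s\, \forall u\, (\neg Q(u,u) \land \neg Q(s,s)))
Pull the quantifiers to the front (each side's bound variable is not free in the other side):
  \forall z\, \exists s\, \forall u\, (\neg L(z) \lor \neg Q(u,u) \land \neg Q(s,s))

\forall z\, \exists s\, \forall u\, (\neg L(z) \lor \neg Q(u,u) \land \neg Q(s,s))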